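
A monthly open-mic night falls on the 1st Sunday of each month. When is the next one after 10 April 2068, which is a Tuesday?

6 May 2068

April 2068 starts on a Sunday, so its 1st Sunday is 1 April 2068.
That is not after 10 April 2068, so look at May 2068.
May 2068 starts on a Tuesday, so its 1st Sunday is 6 May 2068 (5 days in).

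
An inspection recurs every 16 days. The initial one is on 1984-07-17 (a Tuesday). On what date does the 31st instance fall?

The 31st occurrence is 30 intervals after the first: 30 × 16 = 480 days after 1984-07-17.
July has 31 days — 14 days to the end of July leaves 466.
From end of July to end of 1984 is 153 days (313 left).
January has 31 days (282 left).
February has 28 days (254 left).
March has 31 days (223 left).
April has 30 days (193 left).
May has 31 days (162 left).
June has 30 days (132 left).
July has 31 days (101 left).
August has 31 days (70 left).
September has 30 days (40 left).
October has 31 days (9 left).
9 days into November → 1985-11-09.

1985-11-09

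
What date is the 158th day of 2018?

Jun 7, 2018

Jan has 31 days (158 − 31 = 127 remain).
Feb has 28 days (127 − 28 = 99 remain).
Mar has 31 days (99 − 31 = 68 remain).
Apr has 30 days (68 − 30 = 38 remain).
May has 31 days (38 − 31 = 7 remain).
7 into Jun → Jun 7.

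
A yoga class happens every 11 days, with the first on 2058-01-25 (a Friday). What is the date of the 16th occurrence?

The 16th occurrence is 15 intervals after the first: 15 × 11 = 165 days after 2058-01-25.
January has 31 days — 6 days to the end of January leaves 159.
February has 28 days (131 left).
March has 31 days (100 left).
April has 30 days (70 left).
May has 31 days (39 left).
June has 30 days (9 left).
9 days into July → 2058-07-09.

2058-07-09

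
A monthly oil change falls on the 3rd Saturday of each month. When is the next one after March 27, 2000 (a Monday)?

March 2000 starts on a Wednesday; its first Saturday is the 4th, so the 3rd Saturday is the 18th — March 18, 2000.
That is not after March 27, 2000, so look at April 2000.
April 2000 starts on a Saturday; its first Saturday is the 1st, so the 3rd Saturday is the 15th — April 15, 2000.

April 15, 2000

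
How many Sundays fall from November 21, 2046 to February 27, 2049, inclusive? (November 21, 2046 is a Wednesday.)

118

November 21, 2046 is a Wednesday; the first Sunday on or after it is November 25, 2046 (4 days later).
From November 25, 2046 to February 27, 2049: 36 + 365 + 366 + 58 = 825 days (rest of 2046, 2047, 2048, to February 27, 2049 in 2049).
825 ÷ 7 = 117 full weeks with remainder 6, so 117 more Sundays after the first → 118.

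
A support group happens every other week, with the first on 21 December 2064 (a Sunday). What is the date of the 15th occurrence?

5 July 2065

The 15th occurrence is 14 intervals after the first: 14 × 14 = 196 days after 21 December 2064.
December has 31 days — 10 days to the end of December leaves 186.
January has 31 days (155 left).
February has 28 days (127 left).
March has 31 days (96 left).
April has 30 days (66 left).
May has 31 days (35 left).
June has 30 days (5 left).
5 days into July → 5 July 2065.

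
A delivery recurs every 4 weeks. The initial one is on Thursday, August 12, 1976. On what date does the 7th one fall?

The 7th occurrence is 6 intervals after the first: 6 × 28 = 168 days after August 12, 1976.
August has 31 days — 19 days to the end of August leaves 149.
September has 30 days (119 left).
October has 31 days (88 left).
November has 30 days (58 left).
December has 31 days (27 left).
27 days into January → January 27, 1977.

January 27, 1977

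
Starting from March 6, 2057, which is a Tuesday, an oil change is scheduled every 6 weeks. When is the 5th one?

August 21, 2057

The 5th occurrence is 4 intervals after the first: 4 × 42 = 168 days after March 6, 2057.
March has 31 days — 25 days to the end of March leaves 143.
April has 30 days (113 left).
May has 31 days (82 left).
June has 30 days (52 left).
July has 31 days (21 left).
21 days into August → August 21, 2057.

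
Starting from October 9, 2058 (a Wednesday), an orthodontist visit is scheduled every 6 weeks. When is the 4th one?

The 4th occurrence is 3 intervals after the first: 3 × 42 = 126 days after October 9, 2058.
October has 31 days — 22 days to the end of October leaves 104.
November has 30 days (74 left).
December has 31 days (43 left).
January has 31 days (12 left).
12 days into February → February 12, 2059.

February 12, 2059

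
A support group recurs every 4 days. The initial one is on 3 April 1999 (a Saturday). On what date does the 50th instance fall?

The 50th occurrence is 49 intervals after the first: 49 × 4 = 196 days after 3 April 1999.
April has 30 days — 27 days to the end of April leaves 169.
May has 31 days (138 left).
June has 30 days (108 left).
July has 31 days (77 left).
August has 31 days (46 left).
September has 30 days (16 left).
16 days into October → 16 October 1999.

16 October 1999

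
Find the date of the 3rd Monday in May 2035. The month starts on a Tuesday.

May 2035 begins on a Tuesday, so the first Monday is May 7 (6 days later).
The 3rd Monday is 2 weeks later: 7 + 14 = 21.

21 May 2035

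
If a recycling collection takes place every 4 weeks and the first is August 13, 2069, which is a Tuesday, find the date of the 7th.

The 7th occurrence is 6 intervals after the first: 6 × 28 = 168 days after August 13, 2069.
August has 31 days — 18 days to the end of August leaves 150.
September has 30 days (120 left).
October has 31 days (89 left).
November has 30 days (59 left).
December has 31 days (28 left).
28 days into January → January 28, 2070.

January 28, 2070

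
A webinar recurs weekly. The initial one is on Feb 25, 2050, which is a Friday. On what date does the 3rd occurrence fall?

Mar 11, 2050

The 3rd occurrence is 2 intervals after the first: 2 × 7 = 14 days after Feb 25, 2050.
Feb has 28 days — 3 days to the end of Feb leaves 11.
11 days into Mar → Mar 11, 2050.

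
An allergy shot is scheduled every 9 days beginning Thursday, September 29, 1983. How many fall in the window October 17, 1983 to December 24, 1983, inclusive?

8

Occurrences land 9·i days after September 29, 1983 for i = 0, 1, 2, …
October 17, 1983 is 18 days after the start; 18 ÷ 9 = 2 remainder 0. First occurrence in the window: #3 on October 17, 1983 (2×9 = 18 days in).
December 24, 1983 is 86 days after the start; 86 ÷ 9 = 9 remainder 5. Last occurrence in the window: #10 on December 19, 1983.
Occurrences #3 through #10: 8 in total.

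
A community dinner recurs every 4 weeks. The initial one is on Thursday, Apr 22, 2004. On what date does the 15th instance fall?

May 19, 2005

The 15th occurrence is 14 intervals after the first: 14 × 28 = 392 days after Apr 22, 2004.
Apr has 30 days — 8 days to the end of Apr leaves 384.
May has 31 days (353 left).
Jun has 30 days (323 left).
Jul has 31 days (292 left).
Aug has 31 days (261 left).
Sep has 30 days (231 left).
Oct has 31 days (200 left).
Nov has 30 days (170 left).
Dec has 31 days (139 left).
Jan has 31 days (108 left).
Feb has 28 days (80 left).
Mar has 31 days (49 left).
Apr has 30 days (19 left).
19 days into May → May 19, 2005.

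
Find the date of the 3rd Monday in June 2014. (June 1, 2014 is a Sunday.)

2014-06-16

June 2014 begins on a Sunday, so the first Monday is June 2 (1 day later).
The 3rd Monday is 2 weeks later: 2 + 14 = 16.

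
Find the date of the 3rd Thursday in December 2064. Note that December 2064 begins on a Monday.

December 2064 begins on a Monday, so the first Thursday is December 4 (3 days later).
The 3rd Thursday is 2 weeks later: 4 + 14 = 18.

18 December 2064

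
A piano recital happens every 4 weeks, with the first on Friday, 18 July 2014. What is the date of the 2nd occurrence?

The 2nd occurrence is 1 interval after the first: 1 × 28 = 28 days after 18 July 2014.
July has 31 days — 13 days to the end of July leaves 15.
15 days into August → 15 August 2014.

15 August 2014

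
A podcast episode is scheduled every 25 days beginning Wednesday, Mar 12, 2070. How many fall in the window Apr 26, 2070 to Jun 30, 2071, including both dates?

18

Occurrences land 25·i days after Mar 12, 2070 for i = 0, 1, 2, …
Apr 26, 2070 is 45 days after the start; 45 ÷ 25 = 1 remainder 20; since the remainder is 20, round up to i = 2. First occurrence in the window: #3 on May 1, 2070 (2×25 = 50 days in).
Jun 30, 2071 is 475 days after the start; 475 ÷ 25 = 19 remainder 0. Last occurrence in the window: #20 on Jun 30, 2071.
Occurrences #3 through #20: 18 in total.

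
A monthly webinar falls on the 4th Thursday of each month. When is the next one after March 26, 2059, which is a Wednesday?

March 2059 starts on a Saturday; its first Thursday is the 6th, so the 4th Thursday is the 27th — March 27, 2059.
March 27, 2059 is after March 26, 2059, so that is the next one.

March 27, 2059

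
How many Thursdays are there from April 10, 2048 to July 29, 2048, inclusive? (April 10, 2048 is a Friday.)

15

April 10, 2048 is a Friday; the first Thursday on or after it is April 16, 2048 (6 days later).
From April 16, 2048 to July 29, 2048: 14 + 31 + 30 + 29 = 104 days (rest of April, May, June, July).
104 ÷ 7 = 14 full weeks with remainder 6, so 14 more Thursdays after the first → 15.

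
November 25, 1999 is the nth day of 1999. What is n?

329

Days in months before November: 31 + 28 + 31 + 30 + 31 + 30 + 31 + 31 + 30 + 31 = 304.
Plus 25 days into November → day 329.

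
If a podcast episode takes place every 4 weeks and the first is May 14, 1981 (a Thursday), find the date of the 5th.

The 5th occurrence is 4 intervals after the first: 4 × 28 = 112 days after May 14, 1981.
May has 31 days — 17 days to the end of May leaves 95.
June has 30 days (65 left).
July has 31 days (34 left).
August has 31 days (3 left).
3 days into September → September 3, 1981.

September 3, 1981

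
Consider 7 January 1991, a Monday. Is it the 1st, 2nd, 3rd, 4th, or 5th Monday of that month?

1st

Day 7 falls in week ⌈7/7⌉ of the month.
Days 1–7 hold the 1st Monday, 8–14 the 2nd, 15–21 the 3rd, 22–28 the 4th, 29–31 the 5th.
7 is in the range for the 1st.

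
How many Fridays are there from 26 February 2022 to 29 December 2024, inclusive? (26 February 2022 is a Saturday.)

148

26 February 2022 is a Saturday; the first Friday on or after it is 4 March 2022 (6 days later).
From 4 March 2022 to 29 December 2024: 302 + 365 + 364 = 1031 days (rest of 2022, 2023, to 29 December 2024 in 2024).
1031 ÷ 7 = 147 full weeks with remainder 2, so 147 more Fridays after the first → 148.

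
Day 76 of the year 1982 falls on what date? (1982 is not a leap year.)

January has 31 days (76 − 31 = 45 remain).
February has 28 days (45 − 28 = 17 remain).
17 into March → March 17.

1982-03-17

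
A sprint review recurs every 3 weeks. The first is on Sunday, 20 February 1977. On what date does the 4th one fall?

24 April 1977

The 4th occurrence is 3 intervals after the first: 3 × 21 = 63 days after 20 February 1977.
February has 28 days — 8 days to the end of February leaves 55.
March has 31 days (24 left).
24 days into April → 24 April 1977.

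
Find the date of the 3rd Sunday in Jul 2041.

The first Sunday of Jul 2041 is Jul 7.
The 3rd Sunday is 2 weeks later: 7 + 14 = 21.

Jul 21, 2041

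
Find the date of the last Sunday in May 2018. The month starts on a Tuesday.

May 27, 2018

May 2018 begins on a Tuesday, so the first Sunday is May 6 (5 days later).
May 2018 has 31 days. Adding weeks: 6, 13, 20, 27 — the last one ≤ 31 is the 27th.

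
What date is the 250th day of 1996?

January has 31 days (250 − 31 = 219 remain).
February has 29 days (219 − 29 = 190 remain).
March has 31 days (190 − 31 = 159 remain).
April has 30 days (159 − 30 = 129 remain).
May has 31 days (129 − 31 = 98 remain).
June has 30 days (98 − 30 = 68 remain).
July has 31 days (68 − 31 = 37 remain).
August has 31 days (37 − 31 = 6 remain).
6 into September → September 6.

September 6, 1996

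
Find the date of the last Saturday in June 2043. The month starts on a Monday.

June 2043 begins on a Monday, so the first Saturday is June 6 (5 days later).
June 2043 has 30 days. Adding weeks: 6, 13, 20, 27 — the last one ≤ 30 is the 27th.

27 June 2043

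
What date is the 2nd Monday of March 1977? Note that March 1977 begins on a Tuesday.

March 14, 1977

March 1977 begins on a Tuesday, so the first Monday is March 7 (6 days later).
The 2nd Monday is 1 weeks later: 7 + 7 = 14.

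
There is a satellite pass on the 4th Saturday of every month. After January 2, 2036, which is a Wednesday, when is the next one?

January 26, 2036

January 2036 starts on a Tuesday; its first Saturday is the 5th, so the 4th Saturday is the 26th — January 26, 2036.
January 26, 2036 is after January 2, 2036, so that is the next one.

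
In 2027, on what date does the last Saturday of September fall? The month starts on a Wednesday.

25 September 2027

September 2027 begins on a Wednesday, so the first Saturday is September 4 (3 days later).
September 2027 has 30 days. Adding weeks: 4, 11, 18, 25 — the last one ≤ 30 is the 25th.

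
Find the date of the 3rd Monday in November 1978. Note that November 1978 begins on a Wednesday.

November 1978 begins on a Wednesday, so the first Monday is November 6 (5 days later).
The 3rd Monday is 2 weeks later: 6 + 14 = 20.

20 November 1978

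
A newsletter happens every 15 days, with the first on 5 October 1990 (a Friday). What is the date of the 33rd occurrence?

The 33rd occurrence is 32 intervals after the first: 32 × 15 = 480 days after 5 October 1990.
October has 31 days — 26 days to the end of October leaves 454.
From end of October to end of 1990 is 61 days (393 left).
1991 has 365 days (28 left).
28 days into January → 28 January 1992.

28 January 1992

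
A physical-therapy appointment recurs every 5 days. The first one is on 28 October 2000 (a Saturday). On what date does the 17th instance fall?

16 January 2001

The 17th occurrence is 16 intervals after the first: 16 × 5 = 80 days after 28 October 2000.
October has 31 days — 3 days to the end of October leaves 77.
November has 30 days (47 left).
December has 31 days (16 left).
16 days into January → 16 January 2001.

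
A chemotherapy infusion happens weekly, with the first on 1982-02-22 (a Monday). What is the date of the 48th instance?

The 48th occurrence is 47 intervals after the first: 47 × 7 = 329 days after 1982-02-22.
February has 28 days — 6 days to the end of February leaves 323.
March has 31 days (292 left).
April has 30 days (262 left).
May has 31 days (231 left).
June has 30 days (201 left).
July has 31 days (170 left).
August has 31 days (139 left).
September has 30 days (109 left).
October has 31 days (78 left).
November has 30 days (48 left).
December has 31 days (17 left).
17 days into January → 1983-01-17.

1983-01-17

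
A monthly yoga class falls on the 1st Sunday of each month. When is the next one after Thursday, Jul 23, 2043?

Jul 2043 starts on a Wednesday, so its 1st Sunday is Jul 5, 2043 (4 days in).
That is not after Jul 23, 2043, so look at Aug 2043.
Aug 2043 starts on a Saturday, so its 1st Sunday is Aug 2, 2043 (1 day in).

Aug 2, 2043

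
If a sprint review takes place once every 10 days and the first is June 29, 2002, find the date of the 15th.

November 16, 2002

The 15th occurrence is 14 intervals after the first: 14 × 10 = 140 days after June 29, 2002.
June has 30 days — 1 day to the end of June leaves 139.
July has 31 days (108 left).
August has 31 days (77 left).
September has 30 days (47 left).
October has 31 days (16 left).
16 days into November → November 16, 2002.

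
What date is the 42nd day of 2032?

Jan has 31 days (42 − 31 = 11 remain).
11 into Feb → Feb 11.

Feb 11, 2032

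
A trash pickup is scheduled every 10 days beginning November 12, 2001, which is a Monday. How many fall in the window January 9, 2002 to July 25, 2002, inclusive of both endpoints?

Occurrences land 10·i days after November 12, 2001 for i = 0, 1, 2, …
January 9, 2002 is 58 days after the start; 58 ÷ 10 = 5 remainder 8; since the remainder is 8, round up to i = 6. First occurrence in the window: #7 on January 11, 2002 (6×10 = 60 days in).
July 25, 2002 is 255 days after the start; 255 ÷ 10 = 25 remainder 5. Last occurrence in the window: #26 on July 20, 2002.
Occurrences #7 through #26: 20 in total.

20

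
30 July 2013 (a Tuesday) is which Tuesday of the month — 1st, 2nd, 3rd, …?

5th

Day 30 falls in week ⌈30/7⌉ of the month.
Days 1–7 hold the 1st Tuesday, 8–14 the 2nd, 15–21 the 3rd, 22–28 the 4th, 29–31 the 5th.
30 is in the range for the 5th.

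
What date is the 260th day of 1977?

January has 31 days (260 − 31 = 229 remain).
February has 28 days (229 − 28 = 201 remain).
March has 31 days (201 − 31 = 170 remain).
April has 30 days (170 − 30 = 140 remain).
May has 31 days (140 − 31 = 109 remain).
June has 30 days (109 − 30 = 79 remain).
July has 31 days (79 − 31 = 48 remain).
August has 31 days (48 − 31 = 17 remain).
17 into September → September 17.

17 September 1977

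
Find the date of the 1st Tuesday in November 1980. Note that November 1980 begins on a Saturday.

November 1980 begins on a Saturday, so the first Tuesday is November 4 (3 days later).

4 November 1980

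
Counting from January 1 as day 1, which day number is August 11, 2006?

223

Days in months before August: 31 + 28 + 31 + 30 + 31 + 30 + 31 = 212.
Plus 11 days into August → day 223.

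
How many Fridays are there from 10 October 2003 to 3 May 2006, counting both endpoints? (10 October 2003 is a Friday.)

10 October 2003 is a Friday; the first Friday on or after it is 10 October 2003.
From 10 October 2003 to 3 May 2006: 82 + 366 + 365 + 123 = 936 days (rest of 2003, 2004, 2005, to 3 May 2006 in 2006).
936 ÷ 7 = 133 full weeks with remainder 5, so 133 more Fridays after the first → 134.

134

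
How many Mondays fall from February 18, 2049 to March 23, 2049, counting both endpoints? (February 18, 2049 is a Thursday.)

February 18, 2049 is a Thursday; the first Monday on or after it is February 22, 2049 (4 days later).
From February 22, 2049 to March 23, 2049: 6 + 23 = 29 days (rest of February, March).
29 ÷ 7 = 4 full weeks with remainder 1, so 4 more Mondays after the first → 5.

5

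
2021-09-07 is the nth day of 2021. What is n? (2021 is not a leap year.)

250

Days in months before September: 31 + 28 + 31 + 30 + 31 + 30 + 31 + 31 = 243.
Plus 7 days into September → day 250.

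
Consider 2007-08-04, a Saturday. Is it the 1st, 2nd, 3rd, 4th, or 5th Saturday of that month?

1st

Day 4 falls in week ⌈4/7⌉ of the month.
Days 1–7 hold the 1st Saturday, 8–14 the 2nd, 15–21 the 3rd, 22–28 the 4th, 29–31 the 5th.
4 is in the range for the 1st.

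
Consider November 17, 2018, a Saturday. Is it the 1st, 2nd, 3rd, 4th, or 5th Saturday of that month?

Day 17 falls in week ⌈17/7⌉ of the month.
Days 1–7 hold the 1st Saturday, 8–14 the 2nd, 15–21 the 3rd, 22–28 the 4th, 29–31 the 5th.
17 is in the range for the 3rd.

3rd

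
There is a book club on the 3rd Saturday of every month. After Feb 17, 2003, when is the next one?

Mar 15, 2003

Feb 2003 starts on a Saturday; its first Saturday is the 1st, so the 3rd Saturday is the 15th — Feb 15, 2003.
That is not after Feb 17, 2003, so look at Mar 2003.
Mar 2003 starts on a Saturday; its first Saturday is the 1st, so the 3rd Saturday is the 15th — Mar 15, 2003.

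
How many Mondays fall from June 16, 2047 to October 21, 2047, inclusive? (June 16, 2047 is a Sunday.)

19

June 16, 2047 is a Sunday; the first Monday on or after it is June 17, 2047 (1 day later).
From June 17, 2047 to October 21, 2047: 13 + 31 + 31 + 30 + 21 = 126 days (rest of June, July, August, September, October).
126 ÷ 7 = 18 full weeks with remainder 0, so 18 more Mondays after the first → 19.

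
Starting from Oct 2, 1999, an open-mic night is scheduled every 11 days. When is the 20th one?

The 20th occurrence is 19 intervals after the first: 19 × 11 = 209 days after Oct 2, 1999.
Oct has 31 days — 29 days to the end of Oct leaves 180.
Nov has 30 days (150 left).
Dec has 31 days (119 left).
Jan has 31 days (88 left).
Feb has 29 days (59 left).
Mar has 31 days (28 left).
28 days into Apr → Apr 28, 2000.

Apr 28, 2000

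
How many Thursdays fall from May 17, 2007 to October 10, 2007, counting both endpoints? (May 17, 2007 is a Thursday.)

21

May 17, 2007 is a Thursday; the first Thursday on or after it is May 17, 2007.
From May 17, 2007 to October 10, 2007: 14 + 30 + 31 + 31 + 30 + 10 = 146 days (rest of May, June, July, August, September, October).
146 ÷ 7 = 20 full weeks with remainder 6, so 20 more Thursdays after the first → 21.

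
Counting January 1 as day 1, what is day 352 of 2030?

January has 31 days (352 − 31 = 321 remain).
February has 28 days (321 − 28 = 293 remain).
March has 31 days (293 − 31 = 262 remain).
April has 30 days (262 − 30 = 232 remain).
May has 31 days (232 − 31 = 201 remain).
June has 30 days (201 − 30 = 171 remain).
July has 31 days (171 − 31 = 140 remain).
August has 31 days (140 − 31 = 109 remain).
September has 30 days (109 − 30 = 79 remain).
October has 31 days (79 − 31 = 48 remain).
November has 30 days (48 − 30 = 18 remain).
18 into December → December 18.

18 December 2030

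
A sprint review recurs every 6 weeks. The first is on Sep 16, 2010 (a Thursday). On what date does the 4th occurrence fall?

The 4th occurrence is 3 intervals after the first: 3 × 42 = 126 days after Sep 16, 2010.
Sep has 30 days — 14 days to the end of Sep leaves 112.
Oct has 31 days (81 left).
Nov has 30 days (51 left).
Dec has 31 days (20 left).
20 days into Jan → Jan 20, 2011.

Jan 20, 2011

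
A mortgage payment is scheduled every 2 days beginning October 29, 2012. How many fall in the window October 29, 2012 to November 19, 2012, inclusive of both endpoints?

11

Occurrences land 2·i days after October 29, 2012 for i = 0, 1, 2, …
The window opens on the start date, so the first occurrence inside is #1 on October 29, 2012.
November 19, 2012 is 21 days after the start; 21 ÷ 2 = 10 remainder 1. Last occurrence in the window: #11 on November 18, 2012.
Occurrences #1 through #11: 11 in total.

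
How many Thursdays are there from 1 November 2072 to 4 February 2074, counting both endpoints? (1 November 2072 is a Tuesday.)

1 November 2072 is a Tuesday; the first Thursday on or after it is 3 November 2072 (2 days later).
From 3 November 2072 to 4 February 2074: 58 + 365 + 35 = 458 days (rest of 2072, 2073, to 4 February 2074 in 2074).
458 ÷ 7 = 65 full weeks with remainder 3, so 65 more Thursdays after the first → 66.

66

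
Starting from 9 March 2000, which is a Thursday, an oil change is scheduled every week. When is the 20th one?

The 20th occurrence is 19 intervals after the first: 19 × 7 = 133 days after 9 March 2000.
March has 31 days — 22 days to the end of March leaves 111.
April has 30 days (81 left).
May has 31 days (50 left).
June has 30 days (20 left).
20 days into July → 20 July 2000.

20 July 2000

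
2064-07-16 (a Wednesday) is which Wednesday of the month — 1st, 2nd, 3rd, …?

Day 16 falls in week ⌈16/7⌉ of the month.
Days 1–7 hold the 1st Wednesday, 8–14 the 2nd, 15–21 the 3rd, 22–28 the 4th, 29–31 the 5th.
16 is in the range for the 3rd.

3rd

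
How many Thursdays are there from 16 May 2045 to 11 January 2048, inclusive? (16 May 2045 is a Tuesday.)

139

16 May 2045 is a Tuesday; the first Thursday on or after it is 18 May 2045 (2 days later).
From 18 May 2045 to 11 January 2048: 227 + 365 + 365 + 11 = 968 days (rest of 2045, 2046, 2047, to 11 January 2048 in 2048).
968 ÷ 7 = 138 full weeks with remainder 2, so 138 more Thursdays after the first → 139.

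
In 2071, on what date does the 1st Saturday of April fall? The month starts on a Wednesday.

4 April 2071

April 2071 begins on a Wednesday, so the first Saturday is April 4 (3 days later).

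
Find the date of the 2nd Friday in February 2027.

2027-02-12

The first Friday of February 2027 is February 5.
The 2nd Friday is 1 weeks later: 5 + 7 = 12.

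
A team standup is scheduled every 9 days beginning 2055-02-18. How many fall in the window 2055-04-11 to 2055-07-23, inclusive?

12

Occurrences land 9·i days after 2055-02-18 for i = 0, 1, 2, …
2055-04-11 is 52 days after the start; 52 ÷ 9 = 5 remainder 7; since the remainder is 7, round up to i = 6. First occurrence in the window: #7 on 2055-04-13 (6×9 = 54 days in).
2055-07-23 is 155 days after the start; 155 ÷ 9 = 17 remainder 2. Last occurrence in the window: #18 on 2055-07-21.
Occurrences #7 through #18: 12 in total.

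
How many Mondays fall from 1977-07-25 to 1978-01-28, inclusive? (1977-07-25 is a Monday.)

27

1977-07-25 is a Monday; the first Monday on or after it is 1977-07-25.
From 1977-07-25 to 1978-01-28: 6 + 31 + 30 + 31 + 30 + 31 + 28 = 187 days (rest of July, August, September, October, November, December, January).
187 ÷ 7 = 26 full weeks with remainder 5, so 26 more Mondays after the first → 27.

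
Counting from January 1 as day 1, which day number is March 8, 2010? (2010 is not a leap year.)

Days in months before March: 31 + 28 = 59.
Plus 8 days into March → day 67.

67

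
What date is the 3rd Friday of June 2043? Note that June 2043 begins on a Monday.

19 June 2043

June 2043 begins on a Monday, so the first Friday is June 5 (4 days later).
The 3rd Friday is 2 weeks later: 5 + 14 = 19.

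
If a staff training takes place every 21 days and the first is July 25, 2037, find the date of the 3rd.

The 3rd occurrence is 2 intervals after the first: 2 × 21 = 42 days after July 25, 2037.
July has 31 days — 6 days to the end of July leaves 36.
August has 31 days (5 left).
5 days into September → September 5, 2037.

September 5, 2037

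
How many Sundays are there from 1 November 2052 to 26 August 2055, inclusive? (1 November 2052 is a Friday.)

1 November 2052 is a Friday; the first Sunday on or after it is 3 November 2052 (2 days later).
From 3 November 2052 to 26 August 2055: 58 + 365 + 365 + 238 = 1026 days (rest of 2052, 2053, 2054, to 26 August 2055 in 2055).
1026 ÷ 7 = 146 full weeks with remainder 4, so 146 more Sundays after the first → 147.

147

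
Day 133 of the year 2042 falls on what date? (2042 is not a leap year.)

May 13, 2042

January has 31 days (133 − 31 = 102 remain).
February has 28 days (102 − 28 = 74 remain).
March has 31 days (74 − 31 = 43 remain).
April has 30 days (43 − 30 = 13 remain).
13 into May → May 13.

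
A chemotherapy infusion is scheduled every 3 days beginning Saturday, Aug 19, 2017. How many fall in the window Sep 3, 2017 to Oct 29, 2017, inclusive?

19

Occurrences land 3·i days after Aug 19, 2017 for i = 0, 1, 2, …
Sep 3, 2017 is 15 days after the start; 15 ÷ 3 = 5 remainder 0. First occurrence in the window: #6 on Sep 3, 2017 (5×3 = 15 days in).
Oct 29, 2017 is 71 days after the start; 71 ÷ 3 = 23 remainder 2. Last occurrence in the window: #24 on Oct 27, 2017.
Occurrences #6 through #24: 19 in total.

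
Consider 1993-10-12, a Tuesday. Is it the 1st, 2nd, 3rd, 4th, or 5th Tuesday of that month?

Day 12 falls in week ⌈12/7⌉ of the month.
Days 1–7 hold the 1st Tuesday, 8–14 the 2nd, 15–21 the 3rd, 22–28 the 4th, 29–31 the 5th.
12 is in the range for the 2nd.

2nd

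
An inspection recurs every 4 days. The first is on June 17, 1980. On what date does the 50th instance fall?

December 30, 1980

The 50th occurrence is 49 intervals after the first: 49 × 4 = 196 days after June 17, 1980.
June has 30 days — 13 days to the end of June leaves 183.
July has 31 days (152 left).
August has 31 days (121 left).
September has 30 days (91 left).
October has 31 days (60 left).
November has 30 days (30 left).
30 days into December → December 30, 1980.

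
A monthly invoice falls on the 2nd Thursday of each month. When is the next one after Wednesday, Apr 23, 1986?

Apr 1986 starts on a Tuesday; its first Thursday is the 3rd, so the 2nd Thursday is the 10th — Apr 10, 1986.
That is not after Apr 23, 1986, so look at May 1986.
May 1986 starts on a Thursday; its first Thursday is the 1st, so the 2nd Thursday is the 8th — May 8, 1986.

May 8, 1986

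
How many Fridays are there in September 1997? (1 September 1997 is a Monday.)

1 September 1997 is a Monday; the first Friday on or after it is 5 September 1997 (4 days later).
From 5 September 1997 to 30 September 1997 is 30 − 5 = 25 days.
25 ÷ 7 = 3 full weeks with remainder 4, so 3 more Fridays after the first → 4.

4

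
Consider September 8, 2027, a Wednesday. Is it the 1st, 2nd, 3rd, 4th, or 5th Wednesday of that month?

Day 8 falls in week ⌈8/7⌉ of the month.
Days 1–7 hold the 1st Wednesday, 8–14 the 2nd, 15–21 the 3rd, 22–28 the 4th, 29–31 the 5th.
8 is in the range for the 2nd.

2nd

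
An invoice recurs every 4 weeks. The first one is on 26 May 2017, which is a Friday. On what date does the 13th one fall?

27 April 2018

The 13th occurrence is 12 intervals after the first: 12 × 28 = 336 days after 26 May 2017.
May has 31 days — 5 days to the end of May leaves 331.
June has 30 days (301 left).
July has 31 days (270 left).
August has 31 days (239 left).
September has 30 days (209 left).
October has 31 days (178 left).
November has 30 days (148 left).
December has 31 days (117 left).
January has 31 days (86 left).
February has 28 days (58 left).
March has 31 days (27 left).
27 days into April → 27 April 2018.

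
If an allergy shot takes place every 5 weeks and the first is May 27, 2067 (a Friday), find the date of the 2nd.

July 1, 2067

The 2nd occurrence is 1 interval after the first: 1 × 35 = 35 days after May 27, 2067.
May has 31 days — 4 days to the end of May leaves 31.
June has 30 days (1 left).
1 day into July → July 1, 2067.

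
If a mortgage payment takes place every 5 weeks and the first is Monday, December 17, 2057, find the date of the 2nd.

January 21, 2058

The 2nd occurrence is 1 interval after the first: 1 × 35 = 35 days after December 17, 2057.
December has 31 days — 14 days to the end of December leaves 21.
21 days into January → January 21, 2058.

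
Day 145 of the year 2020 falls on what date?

January has 31 days (145 − 31 = 114 remain).
February has 29 days (114 − 29 = 85 remain).
March has 31 days (85 − 31 = 54 remain).
April has 30 days (54 − 30 = 24 remain).
24 into May → May 24.

May 24, 2020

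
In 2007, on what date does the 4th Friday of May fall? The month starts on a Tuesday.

May 2007 begins on a Tuesday, so the first Friday is May 4 (3 days later).
The 4th Friday is 3 weeks later: 4 + 21 = 25.

25 May 2007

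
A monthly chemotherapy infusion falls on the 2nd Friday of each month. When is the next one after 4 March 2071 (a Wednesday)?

March 2071 starts on a Sunday; its first Friday is the 6th, so the 2nd Friday is the 13th — 13 March 2071.
13 March 2071 is after 4 March 2071, so that is the next one.

13 March 2071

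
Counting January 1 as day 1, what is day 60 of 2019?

2019-03-01

January has 31 days (60 − 31 = 29 remain).
February has 28 days (29 − 28 = 1 remain).
1 into March → March 1.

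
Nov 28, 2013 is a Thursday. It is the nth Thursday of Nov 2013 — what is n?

4th

Day 28 falls in week ⌈28/7⌉ of the month.
Days 1–7 hold the 1st Thursday, 8–14 the 2nd, 15–21 the 3rd, 22–28 the 4th, 29–31 the 5th.
28 is in the range for the 4th.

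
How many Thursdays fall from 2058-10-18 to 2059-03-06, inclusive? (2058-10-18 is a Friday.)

2058-10-18 is a Friday; the first Thursday on or after it is 2058-10-24 (6 days later).
From 2058-10-24 to 2059-03-06: 7 + 30 + 31 + 31 + 28 + 6 = 133 days (rest of October, November, December, January, February, March).
133 ÷ 7 = 19 full weeks with remainder 0, so 19 more Thursdays after the first → 20.

20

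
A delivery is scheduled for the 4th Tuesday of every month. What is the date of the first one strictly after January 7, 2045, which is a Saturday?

January 24, 2045

January 2045 starts on a Sunday; its first Tuesday is the 3rd, so the 4th Tuesday is the 24th — January 24, 2045.
January 24, 2045 is after January 7, 2045, so that is the next one.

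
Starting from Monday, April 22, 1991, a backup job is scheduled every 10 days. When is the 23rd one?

November 28, 1991

The 23rd occurrence is 22 intervals after the first: 22 × 10 = 220 days after April 22, 1991.
April has 30 days — 8 days to the end of April leaves 212.
May has 31 days (181 left).
June has 30 days (151 left).
July has 31 days (120 left).
August has 31 days (89 left).
September has 30 days (59 left).
October has 31 days (28 left).
28 days into November → November 28, 1991.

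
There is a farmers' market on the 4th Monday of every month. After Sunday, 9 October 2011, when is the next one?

October 2011 starts on a Saturday; its first Monday is the 3rd, so the 4th Monday is the 24th — 24 October 2011.
24 October 2011 is after 9 October 2011, so that is the next one.

24 October 2011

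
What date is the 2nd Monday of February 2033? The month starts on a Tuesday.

February 2033 begins on a Tuesday, so the first Monday is February 7 (6 days later).
The 2nd Monday is 1 weeks later: 7 + 7 = 14.

2033-02-14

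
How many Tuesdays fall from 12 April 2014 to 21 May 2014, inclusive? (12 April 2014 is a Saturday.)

6

12 April 2014 is a Saturday; the first Tuesday on or after it is 15 April 2014 (3 days later).
From 15 April 2014 to 21 May 2014: 15 + 21 = 36 days (rest of April, May).
36 ÷ 7 = 5 full weeks with remainder 1, so 5 more Tuesdays after the first → 6.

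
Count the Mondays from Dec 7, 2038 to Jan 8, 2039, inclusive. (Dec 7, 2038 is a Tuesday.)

Dec 7, 2038 is a Tuesday; the first Monday on or after it is Dec 13, 2038 (6 days later).
From Dec 13, 2038 to Jan 8, 2039: 18 + 8 = 26 days (rest of Dec, Jan).
26 ÷ 7 = 3 full weeks with remainder 5, so 3 more Mondays after the first → 4.

4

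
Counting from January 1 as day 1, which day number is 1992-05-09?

130

Days in months before May: 31 + 29 + 31 + 30 = 121.
Plus 9 days into May → day 130.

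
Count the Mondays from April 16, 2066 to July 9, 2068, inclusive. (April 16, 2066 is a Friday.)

April 16, 2066 is a Friday; the first Monday on or after it is April 19, 2066 (3 days later).
From April 19, 2066 to July 9, 2068: 256 + 365 + 191 = 812 days (rest of 2066, 2067, to July 9, 2068 in 2068).
812 ÷ 7 = 116 full weeks with remainder 0, so 116 more Mondays after the first → 117.

117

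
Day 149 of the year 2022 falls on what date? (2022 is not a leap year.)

29 May 2022

January has 31 days (149 − 31 = 118 remain).
February has 28 days (118 − 28 = 90 remain).
March has 31 days (90 − 31 = 59 remain).
April has 30 days (59 − 30 = 29 remain).
29 into May → May 29.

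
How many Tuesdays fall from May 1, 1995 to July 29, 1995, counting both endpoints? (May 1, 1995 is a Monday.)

May 1, 1995 is a Monday; the first Tuesday on or after it is May 2, 1995 (1 day later).
From May 2, 1995 to July 29, 1995: 29 + 30 + 29 = 88 days (rest of May, June, July).
88 ÷ 7 = 12 full weeks with remainder 4, so 12 more Tuesdays after the first → 13.

13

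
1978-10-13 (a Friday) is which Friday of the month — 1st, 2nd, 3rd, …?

Day 13 falls in week ⌈13/7⌉ of the month.
Days 1–7 hold the 1st Friday, 8–14 the 2nd, 15–21 the 3rd, 22–28 the 4th, 29–31 the 5th.
13 is in the range for the 2nd.

2nd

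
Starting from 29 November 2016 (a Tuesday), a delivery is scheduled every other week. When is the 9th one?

The 9th occurrence is 8 intervals after the first: 8 × 14 = 112 days after 29 November 2016.
November has 30 days — 1 day to the end of November leaves 111.
December has 31 days (80 left).
January has 31 days (49 left).
February has 28 days (21 left).
21 days into March → 21 March 2017.

21 March 2017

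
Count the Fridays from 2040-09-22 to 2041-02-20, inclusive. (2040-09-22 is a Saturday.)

2040-09-22 is a Saturday; the first Friday on or after it is 2040-09-28 (6 days later).
From 2040-09-28 to 2041-02-20: 2 + 31 + 30 + 31 + 31 + 20 = 145 days (rest of September, October, November, December, January, February).
145 ÷ 7 = 20 full weeks with remainder 5, so 20 more Fridays after the first → 21.

21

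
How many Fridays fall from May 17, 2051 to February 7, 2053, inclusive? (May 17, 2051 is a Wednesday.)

91

May 17, 2051 is a Wednesday; the first Friday on or after it is May 19, 2051 (2 days later).
From May 19, 2051 to February 7, 2053: 226 + 366 + 38 = 630 days (rest of 2051, 2052, to February 7, 2053 in 2053).
630 ÷ 7 = 90 full weeks with remainder 0, so 90 more Fridays after the first → 91.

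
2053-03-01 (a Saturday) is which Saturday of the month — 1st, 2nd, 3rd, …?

Day 1 falls in week ⌈1/7⌉ of the month.
Days 1–7 hold the 1st Saturday, 8–14 the 2nd, 15–21 the 3rd, 22–28 the 4th, 29–31 the 5th.
1 is in the range for the 1st.

1st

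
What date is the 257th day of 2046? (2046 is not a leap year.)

January has 31 days (257 − 31 = 226 remain).
February has 28 days (226 − 28 = 198 remain).
March has 31 days (198 − 31 = 167 remain).
April has 30 days (167 − 30 = 137 remain).
May has 31 days (137 − 31 = 106 remain).
June has 30 days (106 − 30 = 76 remain).
July has 31 days (76 − 31 = 45 remain).
August has 31 days (45 − 31 = 14 remain).
14 into September → September 14.

14 September 2046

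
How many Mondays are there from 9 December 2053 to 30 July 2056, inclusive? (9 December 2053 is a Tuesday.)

137

9 December 2053 is a Tuesday; the first Monday on or after it is 15 December 2053 (6 days later).
From 15 December 2053 to 30 July 2056: 16 + 365 + 365 + 212 = 958 days (rest of 2053, 2054, 2055, to 30 July 2056 in 2056).
958 ÷ 7 = 136 full weeks with remainder 6, so 136 more Mondays after the first → 137.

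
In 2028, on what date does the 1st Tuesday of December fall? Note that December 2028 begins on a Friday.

December 5, 2028

December 2028 begins on a Friday, so the first Tuesday is December 5 (4 days later).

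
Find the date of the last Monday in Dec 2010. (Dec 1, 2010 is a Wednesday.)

Dec 27, 2010

Dec 2010 begins on a Wednesday, so the first Monday is Dec 6 (5 days later).
Dec 2010 has 31 days. Adding weeks: 6, 13, 20, 27 — the last one ≤ 31 is the 27th.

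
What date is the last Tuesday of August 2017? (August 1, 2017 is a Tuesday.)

29 August 2017

August 2017 begins on a Tuesday, so the first Tuesday is August 1.
August 2017 has 31 days. Adding weeks: 1, 8, 15, 22, 29 — the last one ≤ 31 is the 29th.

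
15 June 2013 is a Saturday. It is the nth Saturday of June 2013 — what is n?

3rd

Day 15 falls in week ⌈15/7⌉ of the month.
Days 1–7 hold the 1st Saturday, 8–14 the 2nd, 15–21 the 3rd, 22–28 the 4th, 29–31 the 5th.
15 is in the range for the 3rd.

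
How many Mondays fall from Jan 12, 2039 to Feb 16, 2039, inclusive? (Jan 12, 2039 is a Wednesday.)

5

Jan 12, 2039 is a Wednesday; the first Monday on or after it is Jan 17, 2039 (5 days later).
From Jan 17, 2039 to Feb 16, 2039: 14 + 16 = 30 days (rest of Jan, Feb).
30 ÷ 7 = 4 full weeks with remainder 2, so 4 more Mondays after the first → 5.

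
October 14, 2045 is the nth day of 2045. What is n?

Days in months before October: 31 + 28 + 31 + 30 + 31 + 30 + 31 + 31 + 30 = 273.
Plus 14 days into October → day 287.

287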